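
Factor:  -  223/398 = - 2^(-1 )*  199^(-1 )*223^1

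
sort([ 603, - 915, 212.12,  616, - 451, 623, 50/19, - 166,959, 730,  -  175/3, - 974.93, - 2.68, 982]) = [ - 974.93,-915,-451,-166,  -  175/3, - 2.68, 50/19, 212.12,603,616,  623, 730, 959,982 ] 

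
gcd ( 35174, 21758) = 86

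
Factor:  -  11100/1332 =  - 3^( - 1) * 5^2= - 25/3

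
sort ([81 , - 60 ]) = [ - 60,81]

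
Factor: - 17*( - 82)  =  2^1*17^1*41^1=1394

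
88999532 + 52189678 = 141189210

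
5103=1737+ 3366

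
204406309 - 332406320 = - 128000011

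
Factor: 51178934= 2^1*25589467^1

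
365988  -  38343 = 327645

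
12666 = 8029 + 4637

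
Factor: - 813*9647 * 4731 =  - 37105285041 = - 3^2*11^1*19^1*83^1*271^1*877^1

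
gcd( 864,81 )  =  27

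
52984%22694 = 7596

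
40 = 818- 778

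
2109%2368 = 2109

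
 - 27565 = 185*( - 149 ) 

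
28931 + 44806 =73737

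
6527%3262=3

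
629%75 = 29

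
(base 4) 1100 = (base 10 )80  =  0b1010000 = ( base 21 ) 3h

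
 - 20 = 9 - 29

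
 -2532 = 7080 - 9612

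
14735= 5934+8801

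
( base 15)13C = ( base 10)282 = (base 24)BI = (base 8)432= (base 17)ga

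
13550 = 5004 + 8546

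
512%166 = 14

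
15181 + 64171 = 79352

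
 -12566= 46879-59445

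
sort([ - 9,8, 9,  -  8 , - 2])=[ - 9, -8, - 2,8 , 9]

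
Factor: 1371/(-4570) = - 3/10 = -2^(-1) * 3^1*5^( - 1)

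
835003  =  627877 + 207126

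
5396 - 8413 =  - 3017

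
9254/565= 16 + 214/565= 16.38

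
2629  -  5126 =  - 2497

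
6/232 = 3/116 = 0.03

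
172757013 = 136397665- -36359348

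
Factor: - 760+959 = 199 =199^1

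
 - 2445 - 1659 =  - 4104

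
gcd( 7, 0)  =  7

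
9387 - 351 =9036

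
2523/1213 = 2523/1213 = 2.08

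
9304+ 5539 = 14843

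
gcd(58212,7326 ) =198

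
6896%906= 554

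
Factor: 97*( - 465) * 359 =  - 16192695=-3^1*5^1*31^1  *  97^1*359^1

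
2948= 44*67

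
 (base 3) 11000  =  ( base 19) 5D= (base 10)108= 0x6C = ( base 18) 60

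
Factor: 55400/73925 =2216/2957 = 2^3*277^1 * 2957^(  -  1)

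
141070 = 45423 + 95647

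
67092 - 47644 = 19448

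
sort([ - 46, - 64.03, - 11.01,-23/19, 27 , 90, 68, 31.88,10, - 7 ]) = [-64.03 ,  -  46,  -  11.01, - 7,-23/19, 10, 27,  31.88,  68, 90]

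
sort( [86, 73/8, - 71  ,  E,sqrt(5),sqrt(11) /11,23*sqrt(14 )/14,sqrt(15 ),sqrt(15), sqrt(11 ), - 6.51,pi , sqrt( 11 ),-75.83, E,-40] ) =[ - 75.83,- 71,-40, - 6.51,sqrt ( 11)/11, sqrt ( 5),E,E,pi,  sqrt(11),sqrt( 11 ),sqrt( 15), sqrt( 15),23*sqrt(14 )/14,  73/8,86]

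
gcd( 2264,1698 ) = 566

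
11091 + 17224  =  28315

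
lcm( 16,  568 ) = 1136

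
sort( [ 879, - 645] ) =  [-645,879 ] 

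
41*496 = 20336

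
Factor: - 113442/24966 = -3^(-1 )*7^1*19^(-1)*37^1 = - 259/57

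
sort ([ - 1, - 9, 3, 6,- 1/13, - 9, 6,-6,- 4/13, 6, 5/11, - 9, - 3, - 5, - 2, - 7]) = [ - 9, - 9, - 9, - 7,- 6,-5, - 3,-2, - 1,-4/13, - 1/13, 5/11, 3, 6,6,  6 ]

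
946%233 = 14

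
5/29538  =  5/29538 = 0.00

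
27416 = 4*6854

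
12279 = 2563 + 9716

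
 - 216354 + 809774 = 593420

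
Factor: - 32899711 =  - 13^1 * 31^1*81637^1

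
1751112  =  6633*264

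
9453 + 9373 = 18826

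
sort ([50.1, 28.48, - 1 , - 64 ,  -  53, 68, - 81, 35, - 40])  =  [ - 81, - 64, - 53, - 40,-1,28.48, 35, 50.1, 68] 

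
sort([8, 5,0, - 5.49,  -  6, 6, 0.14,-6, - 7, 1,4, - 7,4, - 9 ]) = [ - 9, - 7, - 7, - 6, - 6, - 5.49, 0, 0.14, 1, 4, 4, 5, 6, 8]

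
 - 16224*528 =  - 8566272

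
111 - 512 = - 401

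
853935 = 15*56929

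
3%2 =1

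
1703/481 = 3 + 20/37 = 3.54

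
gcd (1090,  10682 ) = 218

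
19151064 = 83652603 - 64501539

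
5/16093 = 5/16093 = 0.00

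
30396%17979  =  12417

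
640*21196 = 13565440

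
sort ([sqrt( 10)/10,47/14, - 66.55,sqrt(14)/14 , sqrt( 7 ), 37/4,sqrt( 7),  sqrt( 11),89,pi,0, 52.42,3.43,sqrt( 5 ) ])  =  [ - 66.55,0, sqrt( 14) /14,sqrt(10 ) /10,sqrt( 5), sqrt( 7),sqrt(7),pi,sqrt( 11 ), 47/14, 3.43, 37/4,52.42,  89]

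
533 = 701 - 168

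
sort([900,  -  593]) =[ - 593, 900 ] 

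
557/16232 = 557/16232 =0.03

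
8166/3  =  2722 = 2722.00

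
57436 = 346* 166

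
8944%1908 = 1312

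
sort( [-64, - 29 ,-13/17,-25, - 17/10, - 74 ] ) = [-74 ,-64, - 29,  -  25,-17/10, - 13/17 ] 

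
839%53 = 44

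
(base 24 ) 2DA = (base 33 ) 1bm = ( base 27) 20G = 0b10111000010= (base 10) 1474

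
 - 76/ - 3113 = 76/3113 = 0.02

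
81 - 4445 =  - 4364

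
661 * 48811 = 32264071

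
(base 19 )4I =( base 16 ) 5E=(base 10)94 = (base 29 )37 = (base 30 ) 34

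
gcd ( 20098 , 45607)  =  773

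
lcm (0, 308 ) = 0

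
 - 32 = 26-58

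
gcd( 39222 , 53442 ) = 18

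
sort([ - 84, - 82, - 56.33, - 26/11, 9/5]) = [-84,-82, - 56.33, - 26/11, 9/5 ] 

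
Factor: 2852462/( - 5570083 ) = - 2^1*1426231^1 * 5570083^( - 1 ) 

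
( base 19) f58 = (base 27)7fa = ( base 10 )5518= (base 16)158E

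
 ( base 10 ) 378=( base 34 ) b4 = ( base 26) ee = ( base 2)101111010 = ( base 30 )CI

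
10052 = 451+9601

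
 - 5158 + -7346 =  -12504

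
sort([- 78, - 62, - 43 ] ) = [ - 78, - 62, - 43]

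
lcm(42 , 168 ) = 168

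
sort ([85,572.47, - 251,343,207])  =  [ - 251,85,207,343,572.47]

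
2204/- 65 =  - 34+ 6/65 = - 33.91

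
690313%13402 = 6811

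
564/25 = 22 + 14/25 = 22.56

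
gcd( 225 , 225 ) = 225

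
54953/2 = 54953/2 = 27476.50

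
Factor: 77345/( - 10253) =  - 5^1*31^1*499^1*10253^( - 1)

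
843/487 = 843/487 = 1.73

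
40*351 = 14040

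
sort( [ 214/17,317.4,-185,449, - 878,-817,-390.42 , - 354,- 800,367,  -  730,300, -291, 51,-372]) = [ - 878,-817,-800,- 730, - 390.42, - 372,-354,  -  291, - 185,214/17, 51,300,317.4,367,449]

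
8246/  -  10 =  - 4123/5 =-824.60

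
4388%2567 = 1821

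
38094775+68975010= 107069785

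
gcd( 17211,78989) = 1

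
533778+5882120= 6415898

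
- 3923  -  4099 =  - 8022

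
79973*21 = 1679433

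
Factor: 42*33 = 2^1 * 3^2* 7^1*11^1 = 1386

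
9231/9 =3077/3= 1025.67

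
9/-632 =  - 1 + 623/632 = - 0.01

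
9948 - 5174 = 4774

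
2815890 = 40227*70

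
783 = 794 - 11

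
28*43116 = 1207248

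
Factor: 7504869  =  3^1*  2501623^1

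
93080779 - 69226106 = 23854673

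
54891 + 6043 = 60934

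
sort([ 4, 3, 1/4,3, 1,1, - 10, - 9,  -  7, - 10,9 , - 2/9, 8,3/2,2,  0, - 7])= [ - 10 ,  -  10, -9, - 7,-7,-2/9,0, 1/4,1 , 1, 3/2, 2,  3 , 3,4, 8,9]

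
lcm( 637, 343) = 4459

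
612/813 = 204/271 =0.75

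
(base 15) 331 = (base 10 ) 721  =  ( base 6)3201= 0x2d1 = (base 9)881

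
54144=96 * 564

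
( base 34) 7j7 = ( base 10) 8745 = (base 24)F49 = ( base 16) 2229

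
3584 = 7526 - 3942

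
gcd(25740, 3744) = 468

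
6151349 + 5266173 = 11417522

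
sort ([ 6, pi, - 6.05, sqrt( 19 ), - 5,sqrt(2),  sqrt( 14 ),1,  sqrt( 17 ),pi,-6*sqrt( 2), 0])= [ - 6*sqrt( 2),  -  6.05, - 5, 0,1,sqrt( 2),pi , pi,sqrt ( 14),sqrt( 17), sqrt(19), 6]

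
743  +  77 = 820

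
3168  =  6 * 528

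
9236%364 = 136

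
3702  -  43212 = -39510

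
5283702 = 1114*4743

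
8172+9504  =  17676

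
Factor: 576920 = 2^3*5^1*14423^1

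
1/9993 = 1/9993=0.00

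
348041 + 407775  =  755816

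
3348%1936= 1412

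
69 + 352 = 421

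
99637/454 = 99637/454 = 219.46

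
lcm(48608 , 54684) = 437472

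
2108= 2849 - 741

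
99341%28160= 14861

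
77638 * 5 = 388190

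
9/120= 3/40 = 0.07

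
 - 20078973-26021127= - 46100100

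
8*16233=129864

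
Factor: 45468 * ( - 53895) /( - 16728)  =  204208155/1394 = 2^(-1)*3^3*5^1 * 17^( - 1 )*41^( - 1) * 421^1  *  3593^1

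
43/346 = 43/346 = 0.12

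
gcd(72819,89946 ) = 9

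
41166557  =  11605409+29561148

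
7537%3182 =1173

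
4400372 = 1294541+3105831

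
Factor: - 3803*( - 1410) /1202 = 3^1 * 5^1*47^1*601^( - 1)*3803^1 = 2681115/601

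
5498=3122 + 2376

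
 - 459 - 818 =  - 1277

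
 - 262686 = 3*( - 87562)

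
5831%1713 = 692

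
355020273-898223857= - 543203584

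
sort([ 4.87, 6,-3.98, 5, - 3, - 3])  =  [ - 3.98, - 3,-3,4.87, 5, 6]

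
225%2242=225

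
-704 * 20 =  - 14080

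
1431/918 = 1 + 19/34= 1.56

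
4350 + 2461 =6811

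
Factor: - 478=-2^1*239^1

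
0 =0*371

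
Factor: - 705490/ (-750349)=2^1*5^1*137^( - 1 )*5477^( - 1 ) * 70549^1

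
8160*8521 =69531360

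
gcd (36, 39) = 3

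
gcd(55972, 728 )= 28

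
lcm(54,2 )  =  54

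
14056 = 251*56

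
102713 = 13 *7901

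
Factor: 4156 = 2^2*1039^1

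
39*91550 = 3570450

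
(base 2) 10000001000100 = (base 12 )4944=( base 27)B8P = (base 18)178G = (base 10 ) 8260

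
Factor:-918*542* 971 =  - 483126876 = - 2^2*3^3*17^1*271^1*971^1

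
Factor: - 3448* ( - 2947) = 10161256 = 2^3*7^1*421^1 *431^1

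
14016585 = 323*43395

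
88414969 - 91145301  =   - 2730332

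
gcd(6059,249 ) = 83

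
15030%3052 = 2822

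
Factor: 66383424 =2^6 * 3^2*115249^1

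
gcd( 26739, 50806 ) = 1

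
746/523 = 746/523= 1.43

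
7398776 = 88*84077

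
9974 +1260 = 11234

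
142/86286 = 71/43143 = 0.00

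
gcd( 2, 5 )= 1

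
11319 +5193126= 5204445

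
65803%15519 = 3727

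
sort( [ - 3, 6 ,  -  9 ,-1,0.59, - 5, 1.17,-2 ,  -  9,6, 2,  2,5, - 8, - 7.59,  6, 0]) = [ - 9, - 9, - 8,  -  7.59, - 5 , - 3, - 2,-1,0 , 0.59,  1.17,2, 2, 5, 6, 6, 6]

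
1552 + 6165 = 7717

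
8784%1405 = 354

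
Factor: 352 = 2^5*11^1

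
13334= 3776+9558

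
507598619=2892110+504706509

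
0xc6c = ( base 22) 6cc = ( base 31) 39I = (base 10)3180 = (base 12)1A10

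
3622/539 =3622/539 =6.72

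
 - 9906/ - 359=27 + 213/359=27.59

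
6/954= 1/159 = 0.01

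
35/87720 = 7/17544 = 0.00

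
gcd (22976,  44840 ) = 8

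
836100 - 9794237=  - 8958137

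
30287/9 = 3365 + 2/9 = 3365.22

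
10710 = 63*170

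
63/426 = 21/142 = 0.15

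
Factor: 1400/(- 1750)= -2^2*5^( -1 ) = -4/5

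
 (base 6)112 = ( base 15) 2e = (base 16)2c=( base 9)48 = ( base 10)44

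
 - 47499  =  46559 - 94058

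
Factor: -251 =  - 251^1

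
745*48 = 35760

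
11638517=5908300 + 5730217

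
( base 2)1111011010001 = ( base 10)7889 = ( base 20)je9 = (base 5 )223024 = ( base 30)8MT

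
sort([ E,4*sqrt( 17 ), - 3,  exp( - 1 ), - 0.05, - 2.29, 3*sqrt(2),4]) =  [ - 3, - 2.29, - 0.05, exp( - 1), E,4, 3*sqrt ( 2 ),4*sqrt( 17) ]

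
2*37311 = 74622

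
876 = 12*73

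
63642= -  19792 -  - 83434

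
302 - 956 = -654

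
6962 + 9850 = 16812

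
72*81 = 5832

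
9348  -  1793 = 7555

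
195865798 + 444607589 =640473387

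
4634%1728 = 1178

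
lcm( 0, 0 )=0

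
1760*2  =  3520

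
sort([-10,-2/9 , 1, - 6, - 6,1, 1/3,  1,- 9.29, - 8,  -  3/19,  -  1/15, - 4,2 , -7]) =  [ - 10,-9.29 ,  -  8,-7, -6, - 6, - 4,-2/9,  -  3/19, - 1/15,1/3,1,1,1,2 ] 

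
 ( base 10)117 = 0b1110101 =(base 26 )4d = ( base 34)3F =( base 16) 75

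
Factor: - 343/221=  - 7^3*13^( - 1 )*17^( - 1 )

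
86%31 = 24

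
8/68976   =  1/8622= 0.00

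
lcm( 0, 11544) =0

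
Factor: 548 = 2^2*137^1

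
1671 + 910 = 2581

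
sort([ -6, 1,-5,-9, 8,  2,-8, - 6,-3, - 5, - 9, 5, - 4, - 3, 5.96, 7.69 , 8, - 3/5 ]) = [ - 9, - 9, - 8, - 6, - 6, - 5, - 5,- 4, - 3 , - 3, - 3/5, 1,2, 5 , 5.96,  7.69, 8, 8 ]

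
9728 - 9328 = 400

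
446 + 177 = 623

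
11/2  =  11/2=5.50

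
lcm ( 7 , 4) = 28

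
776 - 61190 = - 60414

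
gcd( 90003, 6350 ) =1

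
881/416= 881/416 = 2.12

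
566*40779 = 23080914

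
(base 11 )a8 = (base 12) 9a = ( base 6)314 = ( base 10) 118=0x76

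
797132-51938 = 745194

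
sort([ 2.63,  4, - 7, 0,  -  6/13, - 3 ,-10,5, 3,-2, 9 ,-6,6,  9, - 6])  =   [-10 , - 7, - 6,-6, - 3,-2,  -  6/13 , 0, 2.63, 3, 4,  5,6,9,9 ]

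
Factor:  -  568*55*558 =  - 2^4 * 3^2*5^1*11^1*31^1*71^1= - 17431920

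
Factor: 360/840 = 3/7 = 3^1*7^(-1)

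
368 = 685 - 317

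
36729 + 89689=126418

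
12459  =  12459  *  1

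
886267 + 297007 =1183274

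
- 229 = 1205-1434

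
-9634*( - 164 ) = 1579976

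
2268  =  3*756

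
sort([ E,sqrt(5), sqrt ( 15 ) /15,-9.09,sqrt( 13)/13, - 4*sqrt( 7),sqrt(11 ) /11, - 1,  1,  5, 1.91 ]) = [-4*sqrt(7) , - 9.09, - 1,sqrt( 15)/15, sqrt(13)/13,sqrt( 11)/11, 1,  1.91,sqrt(5), E, 5 ] 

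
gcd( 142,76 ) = 2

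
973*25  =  24325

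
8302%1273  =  664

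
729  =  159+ 570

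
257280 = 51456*5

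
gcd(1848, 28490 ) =154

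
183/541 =183/541 =0.34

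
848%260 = 68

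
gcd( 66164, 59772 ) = 68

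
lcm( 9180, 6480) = 110160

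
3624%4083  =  3624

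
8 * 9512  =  76096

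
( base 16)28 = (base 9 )44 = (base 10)40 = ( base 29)1b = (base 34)16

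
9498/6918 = 1 + 430/1153 = 1.37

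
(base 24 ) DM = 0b101001110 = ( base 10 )334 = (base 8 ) 516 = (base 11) 284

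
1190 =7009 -5819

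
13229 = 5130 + 8099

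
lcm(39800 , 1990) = 39800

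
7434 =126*59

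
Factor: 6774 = 2^1*3^1*1129^1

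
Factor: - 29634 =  - 2^1*3^1*11^1* 449^1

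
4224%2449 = 1775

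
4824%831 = 669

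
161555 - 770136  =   - 608581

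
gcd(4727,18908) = 4727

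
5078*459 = 2330802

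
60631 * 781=47352811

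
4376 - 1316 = 3060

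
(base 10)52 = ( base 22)28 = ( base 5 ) 202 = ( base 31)1L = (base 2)110100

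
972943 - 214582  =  758361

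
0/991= 0 = 0.00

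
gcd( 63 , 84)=21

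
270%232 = 38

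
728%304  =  120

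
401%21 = 2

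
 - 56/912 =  - 1 + 107/114 = - 0.06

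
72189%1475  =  1389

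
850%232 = 154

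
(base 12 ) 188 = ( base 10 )248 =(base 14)13A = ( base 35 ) 73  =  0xf8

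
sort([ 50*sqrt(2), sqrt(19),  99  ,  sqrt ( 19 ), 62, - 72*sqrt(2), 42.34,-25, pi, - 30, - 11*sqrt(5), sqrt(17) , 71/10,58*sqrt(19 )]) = [- 72*sqrt ( 2 ), - 30,-25, - 11*sqrt(5), pi,  sqrt ( 17), sqrt(19),sqrt(19 ), 71/10, 42.34,62,50*sqrt( 2 ),  99,58* sqrt(19 )]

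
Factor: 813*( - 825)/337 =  - 670725/337 = - 3^2 * 5^2*11^1*271^1*337^( - 1 )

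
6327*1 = 6327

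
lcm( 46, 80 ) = 1840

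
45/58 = 45/58 = 0.78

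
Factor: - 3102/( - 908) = 2^( - 1 )*3^1*11^1*47^1*227^(- 1 ) =1551/454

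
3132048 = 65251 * 48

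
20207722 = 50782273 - 30574551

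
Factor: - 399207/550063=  - 3^1*133069^1*550063^( -1)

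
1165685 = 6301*185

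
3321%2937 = 384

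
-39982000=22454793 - 62436793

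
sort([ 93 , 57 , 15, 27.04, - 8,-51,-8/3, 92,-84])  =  [ - 84, - 51, - 8, - 8/3,15, 27.04, 57,92, 93]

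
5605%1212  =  757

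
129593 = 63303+66290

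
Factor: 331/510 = 2^( - 1)*3^( - 1 ) * 5^( - 1 )*17^( - 1)*331^1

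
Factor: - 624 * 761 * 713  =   - 338578032 = - 2^4*3^1*13^1 * 23^1*31^1*761^1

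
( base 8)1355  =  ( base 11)621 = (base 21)1ee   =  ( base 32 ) ND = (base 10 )749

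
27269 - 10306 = 16963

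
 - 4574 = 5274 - 9848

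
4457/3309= 1 + 1148/3309 = 1.35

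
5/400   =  1/80 = 0.01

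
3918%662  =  608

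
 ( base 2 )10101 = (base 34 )L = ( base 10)21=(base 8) 25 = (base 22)l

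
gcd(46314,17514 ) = 18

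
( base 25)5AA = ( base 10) 3385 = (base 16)D39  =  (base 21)7E4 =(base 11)25A8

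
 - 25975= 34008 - 59983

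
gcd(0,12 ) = 12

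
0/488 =0= 0.00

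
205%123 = 82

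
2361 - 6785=  -  4424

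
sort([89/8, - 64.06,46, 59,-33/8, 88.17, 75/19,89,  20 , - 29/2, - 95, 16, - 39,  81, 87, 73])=[ - 95, - 64.06 , - 39, - 29/2,-33/8,75/19, 89/8,16,20, 46, 59, 73,81,87, 88.17,89]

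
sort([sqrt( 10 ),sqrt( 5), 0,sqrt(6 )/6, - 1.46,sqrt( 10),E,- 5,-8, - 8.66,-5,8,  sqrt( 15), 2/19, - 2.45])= [ - 8.66,  -  8, - 5,  -  5,- 2.45,-1.46, 0,2/19, sqrt(6)/6,sqrt(5),E,sqrt(10),sqrt( 10), sqrt(15 ), 8 ]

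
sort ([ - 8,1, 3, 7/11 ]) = [ - 8,7/11,  1,3]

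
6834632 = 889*7688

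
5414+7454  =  12868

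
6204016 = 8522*728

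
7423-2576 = 4847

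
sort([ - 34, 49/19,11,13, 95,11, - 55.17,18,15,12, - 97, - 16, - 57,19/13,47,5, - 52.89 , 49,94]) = [- 97, - 57,-55.17, - 52.89,-34, - 16,19/13, 49/19,5,11,11,12,13, 15,18,  47,49, 94,  95 ]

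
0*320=0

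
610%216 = 178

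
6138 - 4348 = 1790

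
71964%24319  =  23326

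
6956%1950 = 1106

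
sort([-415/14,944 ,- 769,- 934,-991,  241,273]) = [ - 991, - 934, - 769,-415/14, 241, 273,944]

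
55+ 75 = 130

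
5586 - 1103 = 4483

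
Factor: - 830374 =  - 2^1*415187^1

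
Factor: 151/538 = 2^ ( -1 )*151^1*269^(  -  1 ) 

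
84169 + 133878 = 218047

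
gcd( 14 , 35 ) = 7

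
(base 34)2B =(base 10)79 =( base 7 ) 142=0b1001111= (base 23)3A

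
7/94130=7/94130=0.00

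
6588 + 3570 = 10158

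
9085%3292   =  2501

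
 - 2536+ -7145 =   -  9681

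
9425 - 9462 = -37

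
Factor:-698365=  - 5^1*197^1*709^1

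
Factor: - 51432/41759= - 2^3 * 3^1 * 2143^1*41759^( - 1 ) 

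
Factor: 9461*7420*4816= 338086185920 = 2^6*5^1*7^2*43^1*53^1*9461^1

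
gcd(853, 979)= 1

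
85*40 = 3400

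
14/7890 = 7/3945 = 0.00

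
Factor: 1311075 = 3^2*5^2*5827^1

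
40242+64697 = 104939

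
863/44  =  19 +27/44= 19.61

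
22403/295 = 75  +  278/295 = 75.94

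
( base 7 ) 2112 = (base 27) 10f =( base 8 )1350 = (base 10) 744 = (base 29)PJ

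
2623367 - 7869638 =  - 5246271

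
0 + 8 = 8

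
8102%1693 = 1330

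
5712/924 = 68/11 = 6.18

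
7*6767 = 47369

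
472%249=223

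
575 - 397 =178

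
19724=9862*2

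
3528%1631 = 266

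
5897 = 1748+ 4149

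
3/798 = 1/266 = 0.00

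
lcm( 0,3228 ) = 0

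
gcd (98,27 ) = 1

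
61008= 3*20336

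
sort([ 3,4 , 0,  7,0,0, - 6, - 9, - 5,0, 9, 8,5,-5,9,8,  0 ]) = [ - 9,- 6, - 5, -5, 0,0,0, 0,0, 3,4,5,7,8, 8 , 9,9] 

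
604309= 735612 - 131303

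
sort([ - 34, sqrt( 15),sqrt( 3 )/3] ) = [-34,sqrt( 3)/3, sqrt( 15)] 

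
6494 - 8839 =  - 2345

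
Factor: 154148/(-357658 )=-2^1*7^( - 1 ) * 59^( - 1 )*89^1 = - 178/413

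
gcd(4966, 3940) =2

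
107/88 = 107/88  =  1.22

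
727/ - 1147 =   -  727/1147 = - 0.63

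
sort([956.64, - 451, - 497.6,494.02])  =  [ - 497.6, - 451, 494.02, 956.64 ] 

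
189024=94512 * 2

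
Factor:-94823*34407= -3^2*3823^1 * 94823^1 = -  3262574961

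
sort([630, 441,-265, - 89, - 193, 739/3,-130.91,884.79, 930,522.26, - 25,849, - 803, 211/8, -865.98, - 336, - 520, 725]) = [-865.98 , - 803, - 520,-336,-265,-193,-130.91,-89,-25,211/8, 739/3,441, 522.26,630, 725, 849, 884.79,930 ] 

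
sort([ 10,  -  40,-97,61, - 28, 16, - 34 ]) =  [ - 97, - 40,  -  34, - 28,10, 16,61 ]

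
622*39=24258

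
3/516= 1/172= 0.01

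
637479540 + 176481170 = 813960710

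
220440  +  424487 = 644927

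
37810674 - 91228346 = -53417672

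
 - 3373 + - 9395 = -12768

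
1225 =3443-2218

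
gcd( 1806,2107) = 301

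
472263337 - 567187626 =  - 94924289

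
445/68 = 6+37/68=   6.54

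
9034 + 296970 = 306004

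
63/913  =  63/913 = 0.07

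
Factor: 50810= 2^1*5^1*5081^1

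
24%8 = 0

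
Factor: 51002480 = 2^4*5^1*637531^1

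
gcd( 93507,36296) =1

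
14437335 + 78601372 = 93038707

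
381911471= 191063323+190848148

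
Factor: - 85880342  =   - 2^1 * 19^1 * 2260009^1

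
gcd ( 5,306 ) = 1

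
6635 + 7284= 13919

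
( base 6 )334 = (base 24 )5A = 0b10000010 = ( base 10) 130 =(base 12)aa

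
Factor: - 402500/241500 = - 5/3 = - 3^( - 1)*5^1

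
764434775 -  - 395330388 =1159765163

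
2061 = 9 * 229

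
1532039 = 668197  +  863842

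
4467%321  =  294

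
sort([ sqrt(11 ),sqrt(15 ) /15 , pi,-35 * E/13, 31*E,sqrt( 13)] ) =[-35*E/13,sqrt(15)/15,pi  ,  sqrt( 11 ),sqrt( 13), 31*E ]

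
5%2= 1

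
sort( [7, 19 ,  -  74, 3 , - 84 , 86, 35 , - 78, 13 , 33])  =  [ - 84, - 78, - 74,3, 7, 13, 19, 33, 35,86 ]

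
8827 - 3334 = 5493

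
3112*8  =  24896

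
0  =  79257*0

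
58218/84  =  9703/14 = 693.07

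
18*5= 90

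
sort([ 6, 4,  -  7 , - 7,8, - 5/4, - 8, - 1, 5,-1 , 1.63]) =[ - 8, - 7, - 7, - 5/4, - 1, -1, 1.63,4, 5,6, 8]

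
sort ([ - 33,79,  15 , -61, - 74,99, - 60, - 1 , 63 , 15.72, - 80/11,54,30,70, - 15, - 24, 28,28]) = [ - 74, - 61, - 60, - 33, - 24,  -  15, - 80/11, - 1 , 15, 15.72, 28, 28, 30, 54,  63,  70,  79,99]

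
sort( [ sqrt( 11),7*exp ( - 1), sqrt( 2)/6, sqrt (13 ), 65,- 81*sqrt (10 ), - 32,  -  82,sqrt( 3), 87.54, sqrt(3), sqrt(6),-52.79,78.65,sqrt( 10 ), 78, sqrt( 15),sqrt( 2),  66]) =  [ - 81*sqrt(10), - 82, - 52.79 ,  -  32, sqrt( 2)/6, sqrt( 2), sqrt( 3 ), sqrt (3 ),sqrt ( 6), 7 * exp ( - 1), sqrt(10), sqrt(11), sqrt (13 ), sqrt( 15), 65 , 66, 78,78.65, 87.54] 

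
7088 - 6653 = 435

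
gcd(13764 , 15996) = 372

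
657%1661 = 657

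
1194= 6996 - 5802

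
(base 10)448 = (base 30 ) es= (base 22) k8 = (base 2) 111000000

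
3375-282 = 3093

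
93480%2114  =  464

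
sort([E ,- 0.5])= [- 0.5,E]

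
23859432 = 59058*404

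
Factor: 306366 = 2^1 *3^1 *51061^1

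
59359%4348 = 2835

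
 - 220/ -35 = 6 + 2/7 = 6.29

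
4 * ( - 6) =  - 24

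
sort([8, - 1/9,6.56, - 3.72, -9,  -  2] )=[ - 9, - 3.72, - 2, - 1/9, 6.56, 8 ] 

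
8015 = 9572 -1557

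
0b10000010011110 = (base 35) 6sk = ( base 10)8350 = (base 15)271A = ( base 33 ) 7m1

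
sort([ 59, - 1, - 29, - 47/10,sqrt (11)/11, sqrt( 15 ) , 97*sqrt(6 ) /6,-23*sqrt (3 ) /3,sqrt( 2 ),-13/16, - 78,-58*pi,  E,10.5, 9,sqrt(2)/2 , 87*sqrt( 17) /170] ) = [ - 58*pi  , - 78, - 29, - 23 * sqrt(3 )/3, - 47/10,-1, - 13/16, sqrt (11) /11,sqrt(2 )/2, sqrt(2 ),87*sqrt( 17 )/170,E, sqrt (15), 9, 10.5 , 97*sqrt ( 6 )/6,59 ]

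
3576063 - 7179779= - 3603716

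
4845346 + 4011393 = 8856739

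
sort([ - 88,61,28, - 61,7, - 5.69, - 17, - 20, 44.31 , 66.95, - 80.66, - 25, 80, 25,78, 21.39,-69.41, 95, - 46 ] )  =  [ - 88, - 80.66, - 69.41, - 61,  -  46, - 25, - 20, - 17, - 5.69,  7,21.39,25,  28,44.31, 61,66.95,78, 80, 95]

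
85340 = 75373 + 9967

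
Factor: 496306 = 2^1* 29^1* 43^1*199^1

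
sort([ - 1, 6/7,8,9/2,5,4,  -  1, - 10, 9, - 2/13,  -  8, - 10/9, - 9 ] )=[ - 10, - 9, - 8,-10/9, - 1,-1,-2/13, 6/7,  4, 9/2, 5,8 , 9]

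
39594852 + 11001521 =50596373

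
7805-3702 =4103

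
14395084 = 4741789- -9653295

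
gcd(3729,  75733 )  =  1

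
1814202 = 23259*78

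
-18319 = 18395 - 36714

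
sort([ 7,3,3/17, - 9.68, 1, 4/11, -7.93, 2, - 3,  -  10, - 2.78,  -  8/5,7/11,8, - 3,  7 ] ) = [ - 10,-9.68, -7.93, - 3, - 3, - 2.78, - 8/5,  3/17, 4/11,7/11,1,2,3, 7,7,  8 ] 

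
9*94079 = 846711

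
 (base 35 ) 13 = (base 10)38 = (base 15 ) 28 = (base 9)42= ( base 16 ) 26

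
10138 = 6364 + 3774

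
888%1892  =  888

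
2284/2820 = 571/705= 0.81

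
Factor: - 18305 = -5^1*7^1*523^1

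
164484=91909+72575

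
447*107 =47829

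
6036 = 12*503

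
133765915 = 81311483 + 52454432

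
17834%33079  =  17834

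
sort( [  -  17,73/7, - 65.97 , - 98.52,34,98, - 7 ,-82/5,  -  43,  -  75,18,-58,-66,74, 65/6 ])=[-98.52, - 75, - 66,-65.97,-58,-43,-17 , - 82/5, - 7, 73/7 , 65/6,18, 34, 74 , 98]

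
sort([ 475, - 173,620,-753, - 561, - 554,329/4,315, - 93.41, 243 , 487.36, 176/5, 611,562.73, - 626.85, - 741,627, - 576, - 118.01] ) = [ - 753, - 741, - 626.85, - 576, - 561, - 554, - 173, - 118.01, - 93.41,176/5,329/4,243,315,475,487.36,562.73,611,620,627] 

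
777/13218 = 259/4406 = 0.06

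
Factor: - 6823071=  - 3^2 *19^1*39901^1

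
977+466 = 1443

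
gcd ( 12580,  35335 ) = 185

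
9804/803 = 9804/803 = 12.21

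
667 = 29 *23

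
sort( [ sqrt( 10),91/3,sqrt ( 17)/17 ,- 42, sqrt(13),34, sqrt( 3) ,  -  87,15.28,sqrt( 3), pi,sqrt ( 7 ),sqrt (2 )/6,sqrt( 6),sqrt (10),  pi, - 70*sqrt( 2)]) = [-70*sqrt(2 ), - 87, - 42, sqrt ( 2 )/6, sqrt ( 17 )/17, sqrt(3), sqrt ( 3 ),sqrt (6), sqrt ( 7),  pi,pi, sqrt( 10),sqrt( 10),  sqrt(13),15.28,91/3,34 ] 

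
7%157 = 7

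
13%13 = 0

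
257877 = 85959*3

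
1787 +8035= 9822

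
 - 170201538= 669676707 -839878245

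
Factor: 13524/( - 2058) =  - 2^1*7^( - 1 )*23^1 = - 46/7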